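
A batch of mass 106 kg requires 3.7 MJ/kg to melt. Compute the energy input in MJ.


Total energy = mass * specific energy
  E = 106 * 3.7 = 392.2 MJ

392.2 MJ


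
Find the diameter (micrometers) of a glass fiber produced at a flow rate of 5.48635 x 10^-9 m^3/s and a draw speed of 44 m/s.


Cross-sectional area from continuity:
  A = Q / v = 5.48635 x 10^-9 / 44 = 1.246898 x 10^-10 m^2
Diameter from circular cross-section:
  d = sqrt(4A / pi) * 10^6 (m -> um)
  d = sqrt(4 * 1.246898 x 10^-10 / pi) * 10^6 = 12.6 um

12.6 um


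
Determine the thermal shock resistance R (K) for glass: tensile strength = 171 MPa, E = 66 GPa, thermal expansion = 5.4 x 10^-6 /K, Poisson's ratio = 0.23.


Thermal shock resistance: R = sigma * (1 - nu) / (E * alpha)
  Numerator = 171 * (1 - 0.23) = 131.67
  Denominator = 66 * 1000 * (5.4 x 10^-6) = 0.3564
  R = 131.67 / 0.3564 = 369.4 K

369.4 K


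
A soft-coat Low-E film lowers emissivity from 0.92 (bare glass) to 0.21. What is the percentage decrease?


Percentage reduction = (1 - coated/uncoated) * 100
  Ratio = 0.21 / 0.92 = 0.2283
  Reduction = (1 - 0.2283) * 100 = 77.2%

77.2%


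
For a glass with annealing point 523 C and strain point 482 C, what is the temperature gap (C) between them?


Gap = T_anneal - T_strain:
  gap = 523 - 482 = 41 C

41 C


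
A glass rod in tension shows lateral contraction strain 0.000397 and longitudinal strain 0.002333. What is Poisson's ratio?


Poisson's ratio: nu = lateral strain / axial strain
  nu = 0.000397 / 0.002333 = 0.1702

0.1702


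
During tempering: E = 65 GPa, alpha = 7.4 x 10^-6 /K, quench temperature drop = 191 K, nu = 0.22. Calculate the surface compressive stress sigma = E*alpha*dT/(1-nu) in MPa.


Tempering stress: sigma = E * alpha * dT / (1 - nu)
  E (MPa) = 65 * 1000 = 65000
  Numerator = 65000 * (7.4 x 10^-6) * 191 = 91.871
  Denominator = 1 - 0.22 = 0.78
  sigma = 91.871 / 0.78 = 117.8 MPa

117.8 MPa


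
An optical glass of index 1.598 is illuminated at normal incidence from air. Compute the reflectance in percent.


Fresnel reflectance at normal incidence:
  R = ((n - 1)/(n + 1))^2
  (n - 1)/(n + 1) = (1.598 - 1)/(1.598 + 1) = 0.230177
  R = 0.230177^2 = 0.0529815
  R(%) = 0.0529815 * 100 = 5.298%

5.298%


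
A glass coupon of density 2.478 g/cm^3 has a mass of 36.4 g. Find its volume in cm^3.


Rearrange rho = m / V:
  V = m / rho
  V = 36.4 / 2.478 = 14.689 cm^3

14.689 cm^3


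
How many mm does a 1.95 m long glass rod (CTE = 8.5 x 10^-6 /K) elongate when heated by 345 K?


Thermal expansion formula: dL = alpha * L0 * dT
  dL = (8.5 x 10^-6) * 1.95 * 345 = 0.00571837 m
Convert to mm: 0.00571837 * 1000 = 5.7184 mm

5.7184 mm


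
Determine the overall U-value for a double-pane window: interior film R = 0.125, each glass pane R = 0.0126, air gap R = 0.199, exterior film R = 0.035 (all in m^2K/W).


Total thermal resistance (series):
  R_total = R_in + R_glass + R_air + R_glass + R_out
  R_total = 0.125 + 0.0126 + 0.199 + 0.0126 + 0.035 = 0.3842 m^2K/W
U-value = 1 / R_total = 1 / 0.3842 = 2.603 W/m^2K

2.603 W/m^2K


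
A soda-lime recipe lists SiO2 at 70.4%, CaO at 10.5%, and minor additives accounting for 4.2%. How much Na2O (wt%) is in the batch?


Pieces sum to 100%:
  Na2O = 100 - (SiO2 + CaO + others)
  Na2O = 100 - (70.4 + 10.5 + 4.2) = 14.9%

14.9%


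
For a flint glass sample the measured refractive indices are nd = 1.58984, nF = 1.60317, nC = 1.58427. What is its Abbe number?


Abbe number formula: Vd = (nd - 1) / (nF - nC)
  nd - 1 = 1.58984 - 1 = 0.58984
  nF - nC = 1.60317 - 1.58427 = 0.0189
  Vd = 0.58984 / 0.0189 = 31.21

31.21


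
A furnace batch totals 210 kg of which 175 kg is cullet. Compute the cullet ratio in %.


Cullet ratio = (cullet mass / total batch mass) * 100
  Ratio = 175 / 210 * 100 = 83.33%

83.33%


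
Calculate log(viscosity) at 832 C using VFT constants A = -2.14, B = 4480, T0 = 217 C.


VFT equation: log(eta) = A + B / (T - T0)
  T - T0 = 832 - 217 = 615
  B / (T - T0) = 4480 / 615 = 7.285
  log(eta) = -2.14 + 7.285 = 5.145

5.145


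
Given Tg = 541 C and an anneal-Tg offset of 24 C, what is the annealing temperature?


The annealing temperature is Tg plus the offset:
  T_anneal = 541 + 24 = 565 C

565 C


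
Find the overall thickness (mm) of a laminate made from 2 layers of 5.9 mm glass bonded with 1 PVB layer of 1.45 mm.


Total thickness = glass contribution + PVB contribution
  Glass: 2 * 5.9 = 11.8 mm
  PVB: 1 * 1.45 = 1.45 mm
  Total = 11.8 + 1.45 = 13.25 mm

13.25 mm


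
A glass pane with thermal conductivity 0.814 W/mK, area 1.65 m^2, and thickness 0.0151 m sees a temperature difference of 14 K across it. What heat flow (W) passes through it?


Fourier's law: Q = k * A * dT / t
  Q = 0.814 * 1.65 * 14 / 0.0151
  Q = 18.8034 / 0.0151 = 1245.3 W

1245.3 W


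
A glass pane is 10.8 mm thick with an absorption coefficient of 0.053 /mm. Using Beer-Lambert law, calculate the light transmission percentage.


Beer-Lambert law: T = exp(-alpha * thickness)
  exponent = -0.053 * 10.8 = -0.5724
  T = exp(-0.5724) = 0.5642
  Percentage = 0.5642 * 100 = 56.42%

56.42%


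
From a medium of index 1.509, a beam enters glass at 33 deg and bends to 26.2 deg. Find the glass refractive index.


Apply Snell's law: n1 * sin(theta1) = n2 * sin(theta2)
  n2 = n1 * sin(theta1) / sin(theta2)
  sin(33) = 0.544639
  sin(26.2) = 0.441506
  n2 = 1.509 * 0.544639 / 0.441506 = 1.8615

1.8615


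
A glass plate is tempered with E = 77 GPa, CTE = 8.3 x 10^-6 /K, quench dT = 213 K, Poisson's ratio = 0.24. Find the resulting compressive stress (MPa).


Tempering stress: sigma = E * alpha * dT / (1 - nu)
  E (MPa) = 77 * 1000 = 77000
  Numerator = 77000 * (8.3 x 10^-6) * 213 = 136.1283
  Denominator = 1 - 0.24 = 0.76
  sigma = 136.1283 / 0.76 = 179.1 MPa

179.1 MPa


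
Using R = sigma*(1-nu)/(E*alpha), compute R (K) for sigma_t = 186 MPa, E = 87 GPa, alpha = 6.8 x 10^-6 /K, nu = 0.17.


Thermal shock resistance: R = sigma * (1 - nu) / (E * alpha)
  Numerator = 186 * (1 - 0.17) = 154.38
  Denominator = 87 * 1000 * (6.8 x 10^-6) = 0.5916
  R = 154.38 / 0.5916 = 261.0 K

261.0 K


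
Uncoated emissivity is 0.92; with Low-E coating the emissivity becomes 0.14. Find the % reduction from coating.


Percentage reduction = (1 - coated/uncoated) * 100
  Ratio = 0.14 / 0.92 = 0.1522
  Reduction = (1 - 0.1522) * 100 = 84.8%

84.8%


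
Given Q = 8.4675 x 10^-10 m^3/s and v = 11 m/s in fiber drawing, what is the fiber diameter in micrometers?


Cross-sectional area from continuity:
  A = Q / v = 8.4675 x 10^-10 / 11 = 7.697727 x 10^-11 m^2
Diameter from circular cross-section:
  d = sqrt(4A / pi) * 10^6 (m -> um)
  d = sqrt(4 * 7.697727 x 10^-11 / pi) * 10^6 = 9.9 um

9.9 um


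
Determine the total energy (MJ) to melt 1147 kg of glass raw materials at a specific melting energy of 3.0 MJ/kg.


Total energy = mass * specific energy
  E = 1147 * 3.0 = 3441 MJ

3441 MJ


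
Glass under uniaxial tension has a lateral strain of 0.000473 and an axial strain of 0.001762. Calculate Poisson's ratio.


Poisson's ratio: nu = lateral strain / axial strain
  nu = 0.000473 / 0.001762 = 0.2684

0.2684


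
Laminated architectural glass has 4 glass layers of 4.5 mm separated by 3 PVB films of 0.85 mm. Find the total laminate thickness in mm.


Total thickness = glass contribution + PVB contribution
  Glass: 4 * 4.5 = 18.0 mm
  PVB: 3 * 0.85 = 2.55 mm
  Total = 18.0 + 2.55 = 20.55 mm

20.55 mm


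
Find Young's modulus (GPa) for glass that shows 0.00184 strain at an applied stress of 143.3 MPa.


Young's modulus: E = stress / strain
  E = 143.3 MPa / 0.00184 = 77880.43 MPa
Convert to GPa: 77880.43 / 1000 = 77.88 GPa

77.88 GPa


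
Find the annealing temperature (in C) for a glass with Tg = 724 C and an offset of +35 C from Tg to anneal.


The annealing temperature is Tg plus the offset:
  T_anneal = 724 + 35 = 759 C

759 C


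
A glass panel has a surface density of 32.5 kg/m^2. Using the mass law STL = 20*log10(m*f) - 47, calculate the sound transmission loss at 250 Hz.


Mass law: STL = 20 * log10(m * f) - 47
  m * f = 32.5 * 250 = 8125
  log10(8125) = 3.90982
  STL = 20 * 3.90982 - 47 = 78.1964 - 47 = 31.2 dB

31.2 dB


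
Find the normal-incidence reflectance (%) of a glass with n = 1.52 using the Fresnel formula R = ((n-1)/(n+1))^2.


Fresnel reflectance at normal incidence:
  R = ((n - 1)/(n + 1))^2
  (n - 1)/(n + 1) = (1.52 - 1)/(1.52 + 1) = 0.206349
  R = 0.206349^2 = 0.0425799
  R(%) = 0.0425799 * 100 = 4.258%

4.258%


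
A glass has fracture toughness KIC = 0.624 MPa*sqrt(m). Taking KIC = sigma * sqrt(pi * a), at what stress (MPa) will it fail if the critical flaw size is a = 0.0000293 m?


Rearrange KIC = sigma * sqrt(pi * a):
  sigma = KIC / sqrt(pi * a)
  sqrt(pi * 0.0000293) = 0.009594
  sigma = 0.624 / 0.009594 = 65.04 MPa

65.04 MPa


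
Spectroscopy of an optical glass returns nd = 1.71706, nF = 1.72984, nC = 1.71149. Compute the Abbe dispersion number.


Abbe number formula: Vd = (nd - 1) / (nF - nC)
  nd - 1 = 1.71706 - 1 = 0.71706
  nF - nC = 1.72984 - 1.71149 = 0.01835
  Vd = 0.71706 / 0.01835 = 39.08

39.08


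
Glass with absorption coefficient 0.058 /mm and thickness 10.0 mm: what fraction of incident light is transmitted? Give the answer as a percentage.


Beer-Lambert law: T = exp(-alpha * thickness)
  exponent = -0.058 * 10.0 = -0.58
  T = exp(-0.58) = 0.5599
  Percentage = 0.5599 * 100 = 55.99%

55.99%


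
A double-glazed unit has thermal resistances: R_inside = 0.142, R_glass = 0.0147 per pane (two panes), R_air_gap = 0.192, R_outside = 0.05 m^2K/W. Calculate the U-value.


Total thermal resistance (series):
  R_total = R_in + R_glass + R_air + R_glass + R_out
  R_total = 0.142 + 0.0147 + 0.192 + 0.0147 + 0.05 = 0.4134 m^2K/W
U-value = 1 / R_total = 1 / 0.4134 = 2.419 W/m^2K

2.419 W/m^2K


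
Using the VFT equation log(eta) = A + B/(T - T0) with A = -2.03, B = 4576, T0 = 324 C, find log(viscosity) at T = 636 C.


VFT equation: log(eta) = A + B / (T - T0)
  T - T0 = 636 - 324 = 312
  B / (T - T0) = 4576 / 312 = 14.667
  log(eta) = -2.03 + 14.667 = 12.637

12.637


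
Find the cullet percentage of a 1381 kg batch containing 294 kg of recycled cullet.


Cullet ratio = (cullet mass / total batch mass) * 100
  Ratio = 294 / 1381 * 100 = 21.29%

21.29%


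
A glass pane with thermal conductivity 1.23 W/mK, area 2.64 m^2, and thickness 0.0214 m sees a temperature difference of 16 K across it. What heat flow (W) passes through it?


Fourier's law: Q = k * A * dT / t
  Q = 1.23 * 2.64 * 16 / 0.0214
  Q = 51.9552 / 0.0214 = 2427.8 W

2427.8 W


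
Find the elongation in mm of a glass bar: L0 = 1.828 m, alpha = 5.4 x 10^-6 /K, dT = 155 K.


Thermal expansion formula: dL = alpha * L0 * dT
  dL = (5.4 x 10^-6) * 1.828 * 155 = 0.00153004 m
Convert to mm: 0.00153004 * 1000 = 1.53 mm

1.53 mm


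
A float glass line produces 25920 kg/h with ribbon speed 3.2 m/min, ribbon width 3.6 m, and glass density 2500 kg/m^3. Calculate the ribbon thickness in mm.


Ribbon cross-section from mass balance:
  Volume rate = throughput / density = 25920 / 2500 = 10.368 m^3/h
  thickness = volume rate / (speed * 60 * width), i.e.
  thickness = throughput / (60 * speed * width * density) * 1000
  thickness = 25920 / (60 * 3.2 * 3.6 * 2500) * 1000 = 15.0 mm

15.0 mm


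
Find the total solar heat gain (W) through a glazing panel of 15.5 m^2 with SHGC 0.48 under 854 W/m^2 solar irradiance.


Solar heat gain: Q = Area * SHGC * Irradiance
  Q = 15.5 * 0.48 * 854 = 6353.8 W

6353.8 W


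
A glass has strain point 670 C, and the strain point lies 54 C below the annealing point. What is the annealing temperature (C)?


T_anneal = T_strain + gap:
  T_anneal = 670 + 54 = 724 C

724 C


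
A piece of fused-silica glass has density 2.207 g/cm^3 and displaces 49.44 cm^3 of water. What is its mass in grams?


Rearrange rho = m / V:
  m = rho * V
  m = 2.207 * 49.44 = 109.114 g

109.114 g


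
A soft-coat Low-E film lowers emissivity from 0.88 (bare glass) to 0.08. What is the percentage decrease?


Percentage reduction = (1 - coated/uncoated) * 100
  Ratio = 0.08 / 0.88 = 0.0909
  Reduction = (1 - 0.0909) * 100 = 90.9%

90.9%


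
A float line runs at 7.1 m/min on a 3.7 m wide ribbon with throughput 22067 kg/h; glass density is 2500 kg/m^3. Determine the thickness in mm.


Ribbon cross-section from mass balance:
  Volume rate = throughput / density = 22067 / 2500 = 8.8268 m^3/h
  thickness = volume rate / (speed * 60 * width), i.e.
  thickness = throughput / (60 * speed * width * density) * 1000
  thickness = 22067 / (60 * 7.1 * 3.7 * 2500) * 1000 = 5.6 mm

5.6 mm


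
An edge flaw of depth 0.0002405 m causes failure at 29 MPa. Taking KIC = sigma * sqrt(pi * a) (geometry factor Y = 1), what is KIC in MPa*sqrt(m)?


Fracture toughness: KIC = sigma * sqrt(pi * a)
  pi * a = pi * 0.0002405 = 0.000755553
  sqrt(pi * a) = 0.027487
  KIC = 29 * 0.027487 = 0.797 MPa*sqrt(m)

0.797 MPa*sqrt(m)


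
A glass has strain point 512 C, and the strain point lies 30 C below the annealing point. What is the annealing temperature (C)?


T_anneal = T_strain + gap:
  T_anneal = 512 + 30 = 542 C

542 C


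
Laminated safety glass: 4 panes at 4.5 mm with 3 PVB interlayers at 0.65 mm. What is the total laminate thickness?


Total thickness = glass contribution + PVB contribution
  Glass: 4 * 4.5 = 18.0 mm
  PVB: 3 * 0.65 = 1.95 mm
  Total = 18.0 + 1.95 = 19.95 mm

19.95 mm


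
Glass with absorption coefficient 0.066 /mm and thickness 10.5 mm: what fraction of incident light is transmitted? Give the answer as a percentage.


Beer-Lambert law: T = exp(-alpha * thickness)
  exponent = -0.066 * 10.5 = -0.693
  T = exp(-0.693) = 0.5001
  Percentage = 0.5001 * 100 = 50.01%

50.01%


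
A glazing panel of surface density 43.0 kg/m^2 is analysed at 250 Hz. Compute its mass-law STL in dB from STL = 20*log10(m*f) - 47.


Mass law: STL = 20 * log10(m * f) - 47
  m * f = 43.0 * 250 = 10750
  log10(10750) = 4.03141
  STL = 20 * 4.03141 - 47 = 80.6282 - 47 = 33.6 dB

33.6 dB


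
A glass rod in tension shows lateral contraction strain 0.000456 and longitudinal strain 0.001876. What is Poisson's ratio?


Poisson's ratio: nu = lateral strain / axial strain
  nu = 0.000456 / 0.001876 = 0.2431

0.2431


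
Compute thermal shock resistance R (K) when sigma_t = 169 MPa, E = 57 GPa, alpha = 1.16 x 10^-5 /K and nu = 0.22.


Thermal shock resistance: R = sigma * (1 - nu) / (E * alpha)
  Numerator = 169 * (1 - 0.22) = 131.82
  Denominator = 57 * 1000 * (1.16 x 10^-5) = 0.6612
  R = 131.82 / 0.6612 = 199.4 K

199.4 K


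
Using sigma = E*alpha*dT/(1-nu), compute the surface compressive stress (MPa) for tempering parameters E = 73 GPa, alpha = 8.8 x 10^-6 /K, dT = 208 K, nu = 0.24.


Tempering stress: sigma = E * alpha * dT / (1 - nu)
  E (MPa) = 73 * 1000 = 73000
  Numerator = 73000 * (8.8 x 10^-6) * 208 = 133.6192
  Denominator = 1 - 0.24 = 0.76
  sigma = 133.6192 / 0.76 = 175.8 MPa

175.8 MPa


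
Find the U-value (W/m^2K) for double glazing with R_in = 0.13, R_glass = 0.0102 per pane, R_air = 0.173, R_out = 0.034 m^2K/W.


Total thermal resistance (series):
  R_total = R_in + R_glass + R_air + R_glass + R_out
  R_total = 0.13 + 0.0102 + 0.173 + 0.0102 + 0.034 = 0.3574 m^2K/W
U-value = 1 / R_total = 1 / 0.3574 = 2.798 W/m^2K

2.798 W/m^2K


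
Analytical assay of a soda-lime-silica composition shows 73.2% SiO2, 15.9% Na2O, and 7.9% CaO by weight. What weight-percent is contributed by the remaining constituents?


Sum the three major oxides:
  SiO2 + Na2O + CaO = 73.2 + 15.9 + 7.9 = 97.0%
Subtract from 100%:
  Others = 100 - 97.0 = 3.0%

3.0%


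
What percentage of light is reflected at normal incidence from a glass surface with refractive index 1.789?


Fresnel reflectance at normal incidence:
  R = ((n - 1)/(n + 1))^2
  (n - 1)/(n + 1) = (1.789 - 1)/(1.789 + 1) = 0.282897
  R = 0.282897^2 = 0.0800307
  R(%) = 0.0800307 * 100 = 8.003%

8.003%


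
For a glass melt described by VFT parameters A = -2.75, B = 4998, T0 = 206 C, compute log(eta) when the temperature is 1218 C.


VFT equation: log(eta) = A + B / (T - T0)
  T - T0 = 1218 - 206 = 1012
  B / (T - T0) = 4998 / 1012 = 4.939
  log(eta) = -2.75 + 4.939 = 2.189

2.189


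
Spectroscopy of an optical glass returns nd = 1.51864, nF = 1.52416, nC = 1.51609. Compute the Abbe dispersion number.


Abbe number formula: Vd = (nd - 1) / (nF - nC)
  nd - 1 = 1.51864 - 1 = 0.51864
  nF - nC = 1.52416 - 1.51609 = 0.00807
  Vd = 0.51864 / 0.00807 = 64.27

64.27


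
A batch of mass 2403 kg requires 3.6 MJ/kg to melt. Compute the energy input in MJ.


Total energy = mass * specific energy
  E = 2403 * 3.6 = 8650.8 MJ

8650.8 MJ


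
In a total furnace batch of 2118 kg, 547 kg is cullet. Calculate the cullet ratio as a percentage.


Cullet ratio = (cullet mass / total batch mass) * 100
  Ratio = 547 / 2118 * 100 = 25.83%

25.83%


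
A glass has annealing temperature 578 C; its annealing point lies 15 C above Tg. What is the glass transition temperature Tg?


Rearrange T_anneal = Tg + offset for Tg:
  Tg = T_anneal - offset = 578 - 15 = 563 C

563 C


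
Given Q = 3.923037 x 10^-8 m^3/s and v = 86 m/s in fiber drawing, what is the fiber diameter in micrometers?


Cross-sectional area from continuity:
  A = Q / v = 3.923037 x 10^-8 / 86 = 4.561671 x 10^-10 m^2
Diameter from circular cross-section:
  d = sqrt(4A / pi) * 10^6 (m -> um)
  d = sqrt(4 * 4.561671 x 10^-10 / pi) * 10^6 = 24.1 um

24.1 um


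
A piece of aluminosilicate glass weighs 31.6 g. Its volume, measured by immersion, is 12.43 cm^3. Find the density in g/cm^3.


Use the definition of density:
  rho = mass / volume
  rho = 31.6 / 12.43 = 2.542 g/cm^3

2.542 g/cm^3


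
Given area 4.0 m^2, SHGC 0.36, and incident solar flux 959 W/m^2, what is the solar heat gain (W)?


Solar heat gain: Q = Area * SHGC * Irradiance
  Q = 4.0 * 0.36 * 959 = 1381 W

1381 W


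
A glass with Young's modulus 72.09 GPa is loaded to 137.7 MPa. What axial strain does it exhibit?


Rearrange E = sigma / epsilon:
  epsilon = sigma / E
  E (MPa) = 72.09 * 1000 = 72090
  epsilon = 137.7 / 72090 = 0.00191

0.00191


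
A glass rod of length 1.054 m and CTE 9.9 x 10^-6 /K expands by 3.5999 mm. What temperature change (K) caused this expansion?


Rearrange dL = alpha * L0 * dT for dT:
  dT = dL / (alpha * L0)
  dL (m) = 3.5999 / 1000 = 0.0035999
  dT = 0.0035999 / ((9.9 x 10^-6) * 1.054) = 345.0 K

345.0 K


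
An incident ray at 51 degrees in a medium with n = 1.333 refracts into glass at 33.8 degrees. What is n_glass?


Apply Snell's law: n1 * sin(theta1) = n2 * sin(theta2)
  n2 = n1 * sin(theta1) / sin(theta2)
  sin(51) = 0.777146
  sin(33.8) = 0.556296
  n2 = 1.333 * 0.777146 / 0.556296 = 1.8622

1.8622


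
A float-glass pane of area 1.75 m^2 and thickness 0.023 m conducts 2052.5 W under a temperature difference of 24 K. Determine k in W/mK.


Fourier's law rearranged: k = Q * t / (A * dT)
  Numerator = 2052.5 * 0.023 = 47.2075
  Denominator = 1.75 * 24 = 42.0
  k = 47.2075 / 42.0 = 1.124 W/mK

1.124 W/mK


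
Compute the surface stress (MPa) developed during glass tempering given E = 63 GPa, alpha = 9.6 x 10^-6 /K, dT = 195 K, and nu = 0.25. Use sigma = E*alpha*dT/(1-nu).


Tempering stress: sigma = E * alpha * dT / (1 - nu)
  E (MPa) = 63 * 1000 = 63000
  Numerator = 63000 * (9.6 x 10^-6) * 195 = 117.936
  Denominator = 1 - 0.25 = 0.75
  sigma = 117.936 / 0.75 = 157.2 MPa

157.2 MPa


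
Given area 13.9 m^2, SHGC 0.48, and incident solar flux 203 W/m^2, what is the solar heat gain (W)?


Solar heat gain: Q = Area * SHGC * Irradiance
  Q = 13.9 * 0.48 * 203 = 1354.4 W

1354.4 W


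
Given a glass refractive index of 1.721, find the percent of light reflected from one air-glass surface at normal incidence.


Fresnel reflectance at normal incidence:
  R = ((n - 1)/(n + 1))^2
  (n - 1)/(n + 1) = (1.721 - 1)/(1.721 + 1) = 0.264976
  R = 0.264976^2 = 0.0702123
  R(%) = 0.0702123 * 100 = 7.021%

7.021%


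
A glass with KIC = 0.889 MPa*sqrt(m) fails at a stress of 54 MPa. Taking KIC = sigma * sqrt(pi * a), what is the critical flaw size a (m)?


Rearrange KIC = sigma * sqrt(pi * a):
  sqrt(pi * a) = KIC / sigma
  sqrt(pi * a) = 0.889 / 54 = 0.016463
  a = (KIC / sigma)^2 / pi
  a = 0.016463^2 / pi = 0.0000863 m

0.0000863 m


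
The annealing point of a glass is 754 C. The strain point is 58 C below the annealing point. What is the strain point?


Strain point = annealing point - difference:
  T_strain = 754 - 58 = 696 C

696 C


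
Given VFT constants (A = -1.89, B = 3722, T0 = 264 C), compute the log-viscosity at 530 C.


VFT equation: log(eta) = A + B / (T - T0)
  T - T0 = 530 - 264 = 266
  B / (T - T0) = 3722 / 266 = 13.992
  log(eta) = -1.89 + 13.992 = 12.102

12.102


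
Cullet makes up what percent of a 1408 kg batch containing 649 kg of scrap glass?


Cullet ratio = (cullet mass / total batch mass) * 100
  Ratio = 649 / 1408 * 100 = 46.09%

46.09%


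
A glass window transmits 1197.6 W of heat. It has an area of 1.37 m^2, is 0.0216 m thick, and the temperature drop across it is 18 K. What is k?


Fourier's law rearranged: k = Q * t / (A * dT)
  Numerator = 1197.6 * 0.0216 = 25.86816
  Denominator = 1.37 * 18 = 24.66
  k = 25.86816 / 24.66 = 1.049 W/mK

1.049 W/mK


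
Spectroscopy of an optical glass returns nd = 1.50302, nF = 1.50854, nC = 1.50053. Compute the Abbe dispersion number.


Abbe number formula: Vd = (nd - 1) / (nF - nC)
  nd - 1 = 1.50302 - 1 = 0.50302
  nF - nC = 1.50854 - 1.50053 = 0.00801
  Vd = 0.50302 / 0.00801 = 62.8

62.8


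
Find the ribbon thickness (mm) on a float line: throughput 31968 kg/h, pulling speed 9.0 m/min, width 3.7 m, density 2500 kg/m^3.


Ribbon cross-section from mass balance:
  Volume rate = throughput / density = 31968 / 2500 = 12.7872 m^3/h
  thickness = volume rate / (speed * 60 * width), i.e.
  thickness = throughput / (60 * speed * width * density) * 1000
  thickness = 31968 / (60 * 9.0 * 3.7 * 2500) * 1000 = 6.4 mm

6.4 mm


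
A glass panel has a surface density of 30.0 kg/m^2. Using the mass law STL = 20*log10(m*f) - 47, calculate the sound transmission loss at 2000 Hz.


Mass law: STL = 20 * log10(m * f) - 47
  m * f = 30.0 * 2000 = 60000
  log10(60000) = 4.77815
  STL = 20 * 4.77815 - 47 = 95.563 - 47 = 48.6 dB

48.6 dB


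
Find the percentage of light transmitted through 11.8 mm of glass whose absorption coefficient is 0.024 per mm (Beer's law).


Beer-Lambert law: T = exp(-alpha * thickness)
  exponent = -0.024 * 11.8 = -0.2832
  T = exp(-0.2832) = 0.7534
  Percentage = 0.7534 * 100 = 75.34%

75.34%


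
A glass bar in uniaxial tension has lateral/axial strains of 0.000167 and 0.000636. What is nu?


Poisson's ratio: nu = lateral strain / axial strain
  nu = 0.000167 / 0.000636 = 0.2626

0.2626


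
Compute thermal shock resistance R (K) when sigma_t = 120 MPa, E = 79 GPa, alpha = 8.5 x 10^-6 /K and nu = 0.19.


Thermal shock resistance: R = sigma * (1 - nu) / (E * alpha)
  Numerator = 120 * (1 - 0.19) = 97.2
  Denominator = 79 * 1000 * (8.5 x 10^-6) = 0.6715
  R = 97.2 / 0.6715 = 144.8 K

144.8 K


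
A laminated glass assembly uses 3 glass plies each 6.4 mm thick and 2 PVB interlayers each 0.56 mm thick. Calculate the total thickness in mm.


Total thickness = glass contribution + PVB contribution
  Glass: 3 * 6.4 = 19.2 mm
  PVB: 2 * 0.56 = 1.12 mm
  Total = 19.2 + 1.12 = 20.32 mm

20.32 mm


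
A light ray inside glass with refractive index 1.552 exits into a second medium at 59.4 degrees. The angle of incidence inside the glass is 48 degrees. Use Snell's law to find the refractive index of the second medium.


Apply Snell's law: n1 * sin(theta1) = n2 * sin(theta2)
  n2 = n1 * sin(theta1) / sin(theta2)
  sin(48) = 0.743145
  sin(59.4) = 0.860742
  n2 = 1.552 * 0.743145 / 0.860742 = 1.34

1.34


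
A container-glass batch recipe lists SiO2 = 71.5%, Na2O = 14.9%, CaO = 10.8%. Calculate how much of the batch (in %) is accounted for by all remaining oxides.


Sum the three major oxides:
  SiO2 + Na2O + CaO = 71.5 + 14.9 + 10.8 = 97.2%
Subtract from 100%:
  Others = 100 - 97.2 = 2.8%

2.8%


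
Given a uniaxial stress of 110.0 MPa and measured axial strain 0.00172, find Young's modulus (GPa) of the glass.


Young's modulus: E = stress / strain
  E = 110.0 MPa / 0.00172 = 63953.49 MPa
Convert to GPa: 63953.49 / 1000 = 63.95 GPa

63.95 GPa


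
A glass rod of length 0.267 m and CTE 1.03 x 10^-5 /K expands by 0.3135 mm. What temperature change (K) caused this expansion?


Rearrange dL = alpha * L0 * dT for dT:
  dT = dL / (alpha * L0)
  dL (m) = 0.3135 / 1000 = 0.0003135
  dT = 0.0003135 / ((1.03 x 10^-5) * 0.267) = 114.0 K

114.0 K


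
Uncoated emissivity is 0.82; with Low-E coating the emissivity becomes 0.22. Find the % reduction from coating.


Percentage reduction = (1 - coated/uncoated) * 100
  Ratio = 0.22 / 0.82 = 0.2683
  Reduction = (1 - 0.2683) * 100 = 73.2%

73.2%


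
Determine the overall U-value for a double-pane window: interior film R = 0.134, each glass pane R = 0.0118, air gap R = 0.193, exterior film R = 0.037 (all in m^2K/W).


Total thermal resistance (series):
  R_total = R_in + R_glass + R_air + R_glass + R_out
  R_total = 0.134 + 0.0118 + 0.193 + 0.0118 + 0.037 = 0.3876 m^2K/W
U-value = 1 / R_total = 1 / 0.3876 = 2.58 W/m^2K

2.58 W/m^2K


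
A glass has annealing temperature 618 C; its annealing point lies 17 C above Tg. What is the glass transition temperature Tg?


Rearrange T_anneal = Tg + offset for Tg:
  Tg = T_anneal - offset = 618 - 17 = 601 C

601 C


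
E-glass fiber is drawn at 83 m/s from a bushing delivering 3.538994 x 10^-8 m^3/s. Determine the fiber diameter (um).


Cross-sectional area from continuity:
  A = Q / v = 3.538994 x 10^-8 / 83 = 4.263848 x 10^-10 m^2
Diameter from circular cross-section:
  d = sqrt(4A / pi) * 10^6 (m -> um)
  d = sqrt(4 * 4.263848 x 10^-10 / pi) * 10^6 = 23.3 um

23.3 um


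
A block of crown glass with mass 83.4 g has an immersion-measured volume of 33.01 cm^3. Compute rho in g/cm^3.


Use the definition of density:
  rho = mass / volume
  rho = 83.4 / 33.01 = 2.527 g/cm^3

2.527 g/cm^3


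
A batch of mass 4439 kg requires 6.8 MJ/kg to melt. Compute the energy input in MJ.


Total energy = mass * specific energy
  E = 4439 * 6.8 = 30185.2 MJ

30185.2 MJ


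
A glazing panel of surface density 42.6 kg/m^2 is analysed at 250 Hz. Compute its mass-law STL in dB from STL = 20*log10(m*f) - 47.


Mass law: STL = 20 * log10(m * f) - 47
  m * f = 42.6 * 250 = 10650
  log10(10650) = 4.02735
  STL = 20 * 4.02735 - 47 = 80.547 - 47 = 33.5 dB

33.5 dB


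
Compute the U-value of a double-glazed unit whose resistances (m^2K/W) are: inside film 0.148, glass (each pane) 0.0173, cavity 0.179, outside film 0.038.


Total thermal resistance (series):
  R_total = R_in + R_glass + R_air + R_glass + R_out
  R_total = 0.148 + 0.0173 + 0.179 + 0.0173 + 0.038 = 0.3996 m^2K/W
U-value = 1 / R_total = 1 / 0.3996 = 2.503 W/m^2K

2.503 W/m^2K


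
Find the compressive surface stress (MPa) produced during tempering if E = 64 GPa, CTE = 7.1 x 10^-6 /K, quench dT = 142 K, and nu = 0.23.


Tempering stress: sigma = E * alpha * dT / (1 - nu)
  E (MPa) = 64 * 1000 = 64000
  Numerator = 64000 * (7.1 x 10^-6) * 142 = 64.5248
  Denominator = 1 - 0.23 = 0.77
  sigma = 64.5248 / 0.77 = 83.8 MPa

83.8 MPa


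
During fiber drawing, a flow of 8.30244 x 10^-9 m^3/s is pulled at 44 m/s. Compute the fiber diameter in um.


Cross-sectional area from continuity:
  A = Q / v = 8.30244 x 10^-9 / 44 = 1.886918 x 10^-10 m^2
Diameter from circular cross-section:
  d = sqrt(4A / pi) * 10^6 (m -> um)
  d = sqrt(4 * 1.886918 x 10^-10 / pi) * 10^6 = 15.5 um

15.5 um


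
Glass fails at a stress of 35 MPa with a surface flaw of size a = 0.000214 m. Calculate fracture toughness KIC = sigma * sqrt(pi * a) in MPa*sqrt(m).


Fracture toughness: KIC = sigma * sqrt(pi * a)
  pi * a = pi * 0.000214 = 0.000672301
  sqrt(pi * a) = 0.025929
  KIC = 35 * 0.025929 = 0.908 MPa*sqrt(m)

0.908 MPa*sqrt(m)


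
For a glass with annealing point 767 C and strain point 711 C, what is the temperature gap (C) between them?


Gap = T_anneal - T_strain:
  gap = 767 - 711 = 56 C

56 C


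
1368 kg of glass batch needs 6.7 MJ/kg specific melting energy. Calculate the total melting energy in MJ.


Total energy = mass * specific energy
  E = 1368 * 6.7 = 9165.6 MJ

9165.6 MJ


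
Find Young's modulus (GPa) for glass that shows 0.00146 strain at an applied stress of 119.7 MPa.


Young's modulus: E = stress / strain
  E = 119.7 MPa / 0.00146 = 81986.3 MPa
Convert to GPa: 81986.3 / 1000 = 81.99 GPa

81.99 GPa


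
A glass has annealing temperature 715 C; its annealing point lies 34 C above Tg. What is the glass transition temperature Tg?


Rearrange T_anneal = Tg + offset for Tg:
  Tg = T_anneal - offset = 715 - 34 = 681 C

681 C


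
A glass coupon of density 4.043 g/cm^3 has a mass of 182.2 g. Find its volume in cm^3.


Rearrange rho = m / V:
  V = m / rho
  V = 182.2 / 4.043 = 45.066 cm^3

45.066 cm^3


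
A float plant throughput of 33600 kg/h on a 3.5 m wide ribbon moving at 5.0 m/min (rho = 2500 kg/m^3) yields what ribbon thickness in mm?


Ribbon cross-section from mass balance:
  Volume rate = throughput / density = 33600 / 2500 = 13.44 m^3/h
  thickness = volume rate / (speed * 60 * width), i.e.
  thickness = throughput / (60 * speed * width * density) * 1000
  thickness = 33600 / (60 * 5.0 * 3.5 * 2500) * 1000 = 12.8 mm

12.8 mm


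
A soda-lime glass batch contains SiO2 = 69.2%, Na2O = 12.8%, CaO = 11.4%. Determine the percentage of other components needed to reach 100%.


Sum the three major oxides:
  SiO2 + Na2O + CaO = 69.2 + 12.8 + 11.4 = 93.4%
Subtract from 100%:
  Others = 100 - 93.4 = 6.6%

6.6%


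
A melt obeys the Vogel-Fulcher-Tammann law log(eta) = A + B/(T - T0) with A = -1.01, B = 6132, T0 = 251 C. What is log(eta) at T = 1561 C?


VFT equation: log(eta) = A + B / (T - T0)
  T - T0 = 1561 - 251 = 1310
  B / (T - T0) = 6132 / 1310 = 4.681
  log(eta) = -1.01 + 4.681 = 3.671

3.671


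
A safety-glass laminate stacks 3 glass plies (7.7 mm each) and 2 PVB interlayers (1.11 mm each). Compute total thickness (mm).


Total thickness = glass contribution + PVB contribution
  Glass: 3 * 7.7 = 23.1 mm
  PVB: 2 * 1.11 = 2.22 mm
  Total = 23.1 + 2.22 = 25.32 mm

25.32 mm


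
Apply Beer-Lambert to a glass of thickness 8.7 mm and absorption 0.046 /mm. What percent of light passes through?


Beer-Lambert law: T = exp(-alpha * thickness)
  exponent = -0.046 * 8.7 = -0.4002
  T = exp(-0.4002) = 0.6702
  Percentage = 0.6702 * 100 = 67.02%

67.02%


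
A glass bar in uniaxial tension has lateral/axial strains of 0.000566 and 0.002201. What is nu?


Poisson's ratio: nu = lateral strain / axial strain
  nu = 0.000566 / 0.002201 = 0.2572

0.2572


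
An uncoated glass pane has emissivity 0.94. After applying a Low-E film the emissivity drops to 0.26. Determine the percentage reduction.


Percentage reduction = (1 - coated/uncoated) * 100
  Ratio = 0.26 / 0.94 = 0.2766
  Reduction = (1 - 0.2766) * 100 = 72.3%

72.3%


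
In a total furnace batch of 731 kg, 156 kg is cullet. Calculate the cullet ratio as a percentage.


Cullet ratio = (cullet mass / total batch mass) * 100
  Ratio = 156 / 731 * 100 = 21.34%

21.34%


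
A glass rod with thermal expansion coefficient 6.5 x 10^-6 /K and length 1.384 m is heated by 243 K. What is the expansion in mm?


Thermal expansion formula: dL = alpha * L0 * dT
  dL = (6.5 x 10^-6) * 1.384 * 243 = 0.00218603 m
Convert to mm: 0.00218603 * 1000 = 2.186 mm

2.186 mm


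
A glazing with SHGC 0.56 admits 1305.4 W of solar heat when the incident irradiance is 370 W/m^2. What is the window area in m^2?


Rearrange Q = Area * SHGC * Irradiance:
  Area = Q / (SHGC * Irradiance)
  Area = 1305.4 / (0.56 * 370) = 6.3 m^2

6.3 m^2


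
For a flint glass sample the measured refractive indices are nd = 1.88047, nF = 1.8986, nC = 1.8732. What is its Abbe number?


Abbe number formula: Vd = (nd - 1) / (nF - nC)
  nd - 1 = 1.88047 - 1 = 0.88047
  nF - nC = 1.8986 - 1.8732 = 0.0254
  Vd = 0.88047 / 0.0254 = 34.66

34.66


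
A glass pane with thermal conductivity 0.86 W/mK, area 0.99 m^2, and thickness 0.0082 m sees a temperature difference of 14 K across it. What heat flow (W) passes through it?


Fourier's law: Q = k * A * dT / t
  Q = 0.86 * 0.99 * 14 / 0.0082
  Q = 11.9196 / 0.0082 = 1453.6 W

1453.6 W


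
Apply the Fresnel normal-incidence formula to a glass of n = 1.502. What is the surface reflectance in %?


Fresnel reflectance at normal incidence:
  R = ((n - 1)/(n + 1))^2
  (n - 1)/(n + 1) = (1.502 - 1)/(1.502 + 1) = 0.200639
  R = 0.200639^2 = 0.040256
  R(%) = 0.040256 * 100 = 4.026%

4.026%


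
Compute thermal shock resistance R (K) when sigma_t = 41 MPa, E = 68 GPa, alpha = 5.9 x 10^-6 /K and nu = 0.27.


Thermal shock resistance: R = sigma * (1 - nu) / (E * alpha)
  Numerator = 41 * (1 - 0.27) = 29.93
  Denominator = 68 * 1000 * (5.9 x 10^-6) = 0.4012
  R = 29.93 / 0.4012 = 74.6 K

74.6 K


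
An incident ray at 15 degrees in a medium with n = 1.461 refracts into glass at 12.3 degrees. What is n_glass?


Apply Snell's law: n1 * sin(theta1) = n2 * sin(theta2)
  n2 = n1 * sin(theta1) / sin(theta2)
  sin(15) = 0.258819
  sin(12.3) = 0.21303
  n2 = 1.461 * 0.258819 / 0.21303 = 1.775

1.775


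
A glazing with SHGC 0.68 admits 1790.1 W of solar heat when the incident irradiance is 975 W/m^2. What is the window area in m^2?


Rearrange Q = Area * SHGC * Irradiance:
  Area = Q / (SHGC * Irradiance)
  Area = 1790.1 / (0.68 * 975) = 2.7 m^2

2.7 m^2


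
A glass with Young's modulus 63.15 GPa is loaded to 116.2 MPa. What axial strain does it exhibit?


Rearrange E = sigma / epsilon:
  epsilon = sigma / E
  E (MPa) = 63.15 * 1000 = 63150
  epsilon = 116.2 / 63150 = 0.00184

0.00184


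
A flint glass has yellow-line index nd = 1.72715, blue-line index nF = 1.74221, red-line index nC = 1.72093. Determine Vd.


Abbe number formula: Vd = (nd - 1) / (nF - nC)
  nd - 1 = 1.72715 - 1 = 0.72715
  nF - nC = 1.74221 - 1.72093 = 0.02128
  Vd = 0.72715 / 0.02128 = 34.17

34.17


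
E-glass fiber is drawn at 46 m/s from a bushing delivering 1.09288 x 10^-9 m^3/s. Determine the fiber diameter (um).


Cross-sectional area from continuity:
  A = Q / v = 1.09288 x 10^-9 / 46 = 2.375826 x 10^-11 m^2
Diameter from circular cross-section:
  d = sqrt(4A / pi) * 10^6 (m -> um)
  d = sqrt(4 * 2.375826 x 10^-11 / pi) * 10^6 = 5.5 um

5.5 um


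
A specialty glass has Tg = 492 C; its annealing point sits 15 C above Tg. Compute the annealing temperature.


The annealing temperature is Tg plus the offset:
  T_anneal = 492 + 15 = 507 C

507 C


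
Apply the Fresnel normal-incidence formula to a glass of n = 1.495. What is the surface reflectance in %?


Fresnel reflectance at normal incidence:
  R = ((n - 1)/(n + 1))^2
  (n - 1)/(n + 1) = (1.495 - 1)/(1.495 + 1) = 0.198397
  R = 0.198397^2 = 0.0393614
  R(%) = 0.0393614 * 100 = 3.936%

3.936%


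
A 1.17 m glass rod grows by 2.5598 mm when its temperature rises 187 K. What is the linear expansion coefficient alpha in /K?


Rearrange dL = alpha * L0 * dT for alpha:
  alpha = dL / (L0 * dT)
  alpha = (2.5598 / 1000) / (1.17 * 187) = 0.0000117 /K = 1.17 x 10^-5 /K

1.17 x 10^-5 /K


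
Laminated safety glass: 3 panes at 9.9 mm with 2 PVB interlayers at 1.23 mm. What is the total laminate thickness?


Total thickness = glass contribution + PVB contribution
  Glass: 3 * 9.9 = 29.7 mm
  PVB: 2 * 1.23 = 2.46 mm
  Total = 29.7 + 2.46 = 32.16 mm

32.16 mm


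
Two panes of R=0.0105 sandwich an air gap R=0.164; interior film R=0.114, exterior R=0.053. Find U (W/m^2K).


Total thermal resistance (series):
  R_total = R_in + R_glass + R_air + R_glass + R_out
  R_total = 0.114 + 0.0105 + 0.164 + 0.0105 + 0.053 = 0.352 m^2K/W
U-value = 1 / R_total = 1 / 0.352 = 2.841 W/m^2K

2.841 W/m^2K


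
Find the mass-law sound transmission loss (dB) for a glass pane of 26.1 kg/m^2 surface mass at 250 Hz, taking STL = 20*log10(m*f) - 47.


Mass law: STL = 20 * log10(m * f) - 47
  m * f = 26.1 * 250 = 6525
  log10(6525) = 3.81458
  STL = 20 * 3.81458 - 47 = 76.2916 - 47 = 29.3 dB

29.3 dB


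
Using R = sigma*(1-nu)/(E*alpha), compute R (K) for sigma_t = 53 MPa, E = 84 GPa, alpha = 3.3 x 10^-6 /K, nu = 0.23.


Thermal shock resistance: R = sigma * (1 - nu) / (E * alpha)
  Numerator = 53 * (1 - 0.23) = 40.81
  Denominator = 84 * 1000 * (3.3 x 10^-6) = 0.2772
  R = 40.81 / 0.2772 = 147.2 K

147.2 K


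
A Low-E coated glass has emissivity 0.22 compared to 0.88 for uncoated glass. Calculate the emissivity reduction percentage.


Percentage reduction = (1 - coated/uncoated) * 100
  Ratio = 0.22 / 0.88 = 0.25
  Reduction = (1 - 0.25) * 100 = 75.0%

75.0%


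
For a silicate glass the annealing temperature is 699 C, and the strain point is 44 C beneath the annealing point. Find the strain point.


Strain point = annealing point - difference:
  T_strain = 699 - 44 = 655 C

655 C


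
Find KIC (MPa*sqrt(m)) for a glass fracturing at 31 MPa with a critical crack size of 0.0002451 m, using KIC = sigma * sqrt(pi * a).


Fracture toughness: KIC = sigma * sqrt(pi * a)
  pi * a = pi * 0.0002451 = 0.000770004
  sqrt(pi * a) = 0.027749
  KIC = 31 * 0.027749 = 0.86 MPa*sqrt(m)

0.86 MPa*sqrt(m)


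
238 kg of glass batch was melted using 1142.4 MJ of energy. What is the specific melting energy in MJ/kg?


Rearrange E = m * s for s:
  s = E / m
  s = 1142.4 / 238 = 4.8 MJ/kg

4.8 MJ/kg


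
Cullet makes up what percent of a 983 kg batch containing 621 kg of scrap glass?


Cullet ratio = (cullet mass / total batch mass) * 100
  Ratio = 621 / 983 * 100 = 63.17%

63.17%


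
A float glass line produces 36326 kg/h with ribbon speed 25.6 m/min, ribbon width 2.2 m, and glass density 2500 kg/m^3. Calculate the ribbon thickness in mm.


Ribbon cross-section from mass balance:
  Volume rate = throughput / density = 36326 / 2500 = 14.5304 m^3/h
  thickness = volume rate / (speed * 60 * width), i.e.
  thickness = throughput / (60 * speed * width * density) * 1000
  thickness = 36326 / (60 * 25.6 * 2.2 * 2500) * 1000 = 4.3 mm

4.3 mm


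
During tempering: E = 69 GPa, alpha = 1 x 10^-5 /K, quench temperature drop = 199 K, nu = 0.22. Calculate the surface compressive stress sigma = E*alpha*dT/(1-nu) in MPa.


Tempering stress: sigma = E * alpha * dT / (1 - nu)
  E (MPa) = 69 * 1000 = 69000
  Numerator = 69000 * (1 x 10^-5) * 199 = 137.31
  Denominator = 1 - 0.22 = 0.78
  sigma = 137.31 / 0.78 = 176.0 MPa

176.0 MPa


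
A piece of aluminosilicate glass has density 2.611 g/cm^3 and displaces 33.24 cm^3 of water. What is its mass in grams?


Rearrange rho = m / V:
  m = rho * V
  m = 2.611 * 33.24 = 86.79 g

86.79 g


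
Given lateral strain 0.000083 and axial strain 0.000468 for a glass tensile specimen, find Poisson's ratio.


Poisson's ratio: nu = lateral strain / axial strain
  nu = 0.000083 / 0.000468 = 0.1774

0.1774


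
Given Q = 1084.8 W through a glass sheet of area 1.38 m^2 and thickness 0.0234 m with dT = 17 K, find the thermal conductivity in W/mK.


Fourier's law rearranged: k = Q * t / (A * dT)
  Numerator = 1084.8 * 0.0234 = 25.38432
  Denominator = 1.38 * 17 = 23.46
  k = 25.38432 / 23.46 = 1.082 W/mK

1.082 W/mK


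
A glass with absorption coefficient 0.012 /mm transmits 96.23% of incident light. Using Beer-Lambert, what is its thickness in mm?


Rearrange T = exp(-alpha * thickness):
  thickness = -ln(T) / alpha
  T = 96.23/100 = 0.9623
  ln(T) = -0.03843
  -ln(T) = 0.03843
  thickness = 0.03843 / 0.012 = 3.2 mm

3.2 mm
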